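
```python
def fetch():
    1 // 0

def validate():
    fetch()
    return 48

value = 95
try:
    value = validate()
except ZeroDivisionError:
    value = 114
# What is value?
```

Step-by-step execution trace:
1. value starts at 95.
2. try: `validate()` calls `fetch()`.
3. `fetch()` evaluates `1 // 0`, which raises ZeroDivisionError; it propagates through validate (uncaught).
4. `return 48` in validate is not reached; the assignment to value does not complete.
5. `except ZeroDivisionError` matches → value = 114.
Result: 114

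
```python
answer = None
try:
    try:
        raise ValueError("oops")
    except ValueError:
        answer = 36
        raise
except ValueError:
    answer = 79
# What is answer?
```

Step-by-step execution trace:
1. Inner try: `raise ValueError("oops")` raises ValueError.
2. Inner `except ValueError` matches → answer = 36.
3. bare `raise` re-raises the same ValueError.
4. Outer `except ValueError` matches → answer = 79.
Result: 79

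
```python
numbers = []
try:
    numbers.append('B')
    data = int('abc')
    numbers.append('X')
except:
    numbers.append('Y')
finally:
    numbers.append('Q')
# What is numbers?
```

Step-by-step execution trace:
1. try: `numbers.append('B')` → numbers = ['B'].
2. `data = int('abc')` raises ValueError; `numbers.append('X')` is not reached.
3. bare `except` matches → `numbers.append('Y')` → numbers = ['B', 'Y'].
4. finally always runs: `numbers.append('Q')` → numbers = ['B', 'Y', 'Q'].
Result: ['B', 'Y', 'Q']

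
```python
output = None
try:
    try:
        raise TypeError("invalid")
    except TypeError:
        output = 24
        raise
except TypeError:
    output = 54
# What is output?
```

Step-by-step execution trace:
1. Inner try: `raise TypeError("invalid")` raises TypeError.
2. Inner `except TypeError` matches → output = 24.
3. bare `raise` re-raises the same TypeError.
4. Outer `except TypeError` matches → output = 54.
Result: 54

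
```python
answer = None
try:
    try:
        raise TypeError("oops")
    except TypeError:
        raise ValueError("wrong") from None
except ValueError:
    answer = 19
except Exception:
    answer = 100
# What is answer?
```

Step-by-step execution trace:
1. Inner try raises TypeError; inner `except TypeError` catches it.
2. `raise ValueError(...) from None` raises ValueError (from None suppresses __context__, but the active exception is still ValueError).
3. Outer `except ValueError` matches → answer = 19.
4. `except Exception` is not reached.
Result: 19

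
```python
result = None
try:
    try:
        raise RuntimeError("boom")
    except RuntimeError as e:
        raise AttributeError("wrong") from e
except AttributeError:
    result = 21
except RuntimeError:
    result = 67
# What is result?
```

Step-by-step execution trace:
1. Inner try raises RuntimeError; inner `except RuntimeError as e` catches it.
2. `raise AttributeError(...) from e` raises AttributeError (RuntimeError is attached as __cause__, but only AttributeError is active).
3. Outer `except AttributeError` matches → result = 21.
4. `except RuntimeError` is not reached.
Result: 21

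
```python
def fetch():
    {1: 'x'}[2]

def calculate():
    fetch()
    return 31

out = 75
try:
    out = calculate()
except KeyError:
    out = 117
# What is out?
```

Step-by-step execution trace:
1. out starts at 75.
2. try: `calculate()` calls `fetch()`.
3. `fetch()` evaluates `{1: 'x'}[2]`, which raises KeyError; it propagates through calculate (uncaught).
4. `return 31` in calculate is not reached; the assignment to out does not complete.
5. `except KeyError` matches → out = 117.
Result: 117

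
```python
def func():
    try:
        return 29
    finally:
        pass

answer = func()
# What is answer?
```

Step-by-step execution trace:
1. `func()` enters try: `return 29` sets pending return value 29.
2. Before returning, `finally: pass` runs (no effect).
3. func() returns 29 → answer = 29.
Result: 29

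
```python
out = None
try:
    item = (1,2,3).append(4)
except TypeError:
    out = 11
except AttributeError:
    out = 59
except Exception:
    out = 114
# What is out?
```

Step-by-step execution trace:
1. `item = (1,2,3).append(4)` raises AttributeError.
2. `except TypeError` does not match AttributeError; skipped.
3. `except AttributeError` matches → out = 59.
4. Remaining except clauses are skipped.
Result: 59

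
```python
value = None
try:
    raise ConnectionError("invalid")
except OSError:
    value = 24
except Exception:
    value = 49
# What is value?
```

Step-by-step execution trace:
1. `raise ConnectionError(...)` raises ConnectionError.
2. `except OSError` matches (ConnectionError is a subclass of OSError) → value = 24.
3. `except Exception` is not reached.
Result: 24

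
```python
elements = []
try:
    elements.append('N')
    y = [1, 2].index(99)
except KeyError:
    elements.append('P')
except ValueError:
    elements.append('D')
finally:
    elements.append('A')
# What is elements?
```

Step-by-step execution trace:
1. try: `elements.append('N')` → elements = ['N'].
2. `y = [1, 2].index(99)` raises ValueError.
3. `except KeyError` does not match ValueError; skipped.
4. `except ValueError` matches → `elements.append('D')` → elements = ['N', 'D'].
5. finally always runs: `elements.append('A')` → elements = ['N', 'D', 'A'].
Result: ['N', 'D', 'A']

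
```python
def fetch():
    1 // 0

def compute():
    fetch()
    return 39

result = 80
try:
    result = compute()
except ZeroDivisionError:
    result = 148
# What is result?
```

Step-by-step execution trace:
1. result starts at 80.
2. try: `compute()` calls `fetch()`.
3. `fetch()` evaluates `1 // 0`, which raises ZeroDivisionError; it propagates through compute (uncaught).
4. `return 39` in compute is not reached; the assignment to result does not complete.
5. `except ZeroDivisionError` matches → result = 148.
Result: 148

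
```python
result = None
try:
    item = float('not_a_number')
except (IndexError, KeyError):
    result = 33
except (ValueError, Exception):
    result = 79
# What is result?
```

Step-by-step execution trace:
1. `item = float('not_a_number')` raises ValueError.
2. `except (IndexError, KeyError)` does not match ValueError; skipped.
3. `except (ValueError, Exception)` matches (ValueError is in the tuple) → result = 79.
Result: 79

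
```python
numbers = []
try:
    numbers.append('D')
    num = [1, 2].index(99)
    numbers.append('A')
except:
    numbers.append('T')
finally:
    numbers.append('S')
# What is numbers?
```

Step-by-step execution trace:
1. try: `numbers.append('D')` → numbers = ['D'].
2. `num = [1, 2].index(99)` raises ValueError; `numbers.append('A')` is not reached.
3. bare `except` matches → `numbers.append('T')` → numbers = ['D', 'T'].
4. finally always runs: `numbers.append('S')` → numbers = ['D', 'T', 'S'].
Result: ['D', 'T', 'S']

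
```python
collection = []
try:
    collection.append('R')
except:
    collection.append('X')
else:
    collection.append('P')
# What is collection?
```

Step-by-step execution trace:
1. try: `collection.append('R')` → collection = ['R']. No exception raised.
2. `except` is skipped.
3. `else` runs (try completed without exception): `collection.append('P')` → collection = ['R', 'P'].
Result: ['R', 'P']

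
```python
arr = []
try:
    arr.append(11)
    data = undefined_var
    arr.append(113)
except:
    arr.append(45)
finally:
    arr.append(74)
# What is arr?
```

Step-by-step execution trace:
1. try: `arr.append(11)` → arr = [11].
2. `data = undefined_var` raises NameError; `arr.append(113)` is not reached.
3. bare `except` matches → `arr.append(45)` → arr = [11, 45].
4. finally always runs: `arr.append(74)` → arr = [11, 45, 74].
Result: [11, 45, 74]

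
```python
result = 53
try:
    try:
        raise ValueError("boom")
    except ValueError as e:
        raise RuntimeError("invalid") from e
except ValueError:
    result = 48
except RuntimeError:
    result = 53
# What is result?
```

Step-by-step execution trace:
1. Inner try raises ValueError; inner `except ValueError as e` catches it.
2. `raise RuntimeError(...) from e` raises RuntimeError (ValueError is attached as __cause__, but only RuntimeError is active).
3. Outer `except ValueError` does not match RuntimeError; skipped.
4. Outer `except RuntimeError` matches → result = 53.
Result: 53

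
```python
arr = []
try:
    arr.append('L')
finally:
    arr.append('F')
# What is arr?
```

Step-by-step execution trace:
1. try: `arr.append('L')` → arr = ['L'].
2. The try body completes without raising.
3. finally always runs: `arr.append('F')` → arr = ['L', 'F'].
Result: ['L', 'F']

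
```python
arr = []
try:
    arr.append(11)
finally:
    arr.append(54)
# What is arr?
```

Step-by-step execution trace:
1. try: `arr.append(11)` → arr = [11].
2. The try body completes without raising.
3. finally always runs: `arr.append(54)` → arr = [11, 54].
Result: [11, 54]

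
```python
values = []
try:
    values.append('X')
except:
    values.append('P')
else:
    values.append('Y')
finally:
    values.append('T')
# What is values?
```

Step-by-step execution trace:
1. try: `values.append('X')` → values = ['X']. No exception raised.
2. `except` is skipped.
3. `else` runs: `values.append('Y')` → values = ['X', 'Y'].
4. `finally` always runs: `values.append('T')` → values = ['X', 'Y', 'T'].
Result: ['X', 'Y', 'T']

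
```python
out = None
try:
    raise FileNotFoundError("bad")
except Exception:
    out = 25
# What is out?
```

Step-by-step execution trace:
1. `raise FileNotFoundError(...)` raises FileNotFoundError.
2. `except Exception` matches (FileNotFoundError is a subclass of Exception) → out = 25.
Result: 25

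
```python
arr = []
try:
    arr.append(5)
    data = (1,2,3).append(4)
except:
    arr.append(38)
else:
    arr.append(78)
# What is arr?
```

Step-by-step execution trace:
1. try: `arr.append(5)` → arr = [5].
2. `data = (1,2,3).append(4)` raises AttributeError.
3. bare `except` matches → `arr.append(38)` → arr = [5, 38].
4. `else` is skipped (an exception was raised).
Result: [5, 38]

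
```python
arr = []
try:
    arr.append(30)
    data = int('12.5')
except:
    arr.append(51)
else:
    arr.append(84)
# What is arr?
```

Step-by-step execution trace:
1. try: `arr.append(30)` → arr = [30].
2. `data = int('12.5')` raises ValueError.
3. bare `except` matches → `arr.append(51)` → arr = [30, 51].
4. `else` is skipped (an exception was raised).
Result: [30, 51]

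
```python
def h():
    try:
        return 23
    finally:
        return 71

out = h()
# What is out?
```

Step-by-step execution trace:
1. `h()` enters try: `return 23` sets pending return value 23.
2. Before returning, `finally: return 71` runs and overrides the pending return.
3. h() returns 71 → out = 71.
Result: 71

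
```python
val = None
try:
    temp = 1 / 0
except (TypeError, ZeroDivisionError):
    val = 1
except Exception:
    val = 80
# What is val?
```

Step-by-step execution trace:
1. `temp = 1 / 0` raises ZeroDivisionError.
2. `except (TypeError, ZeroDivisionError)` matches (ZeroDivisionError is in the tuple) → val = 1.
3. `except Exception` is not reached.
Result: 1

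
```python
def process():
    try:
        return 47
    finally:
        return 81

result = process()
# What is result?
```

Step-by-step execution trace:
1. `process()` enters try: `return 47` sets pending return value 47.
2. Before returning, `finally: return 81` runs and overrides the pending return.
3. process() returns 81 → result = 81.
Result: 81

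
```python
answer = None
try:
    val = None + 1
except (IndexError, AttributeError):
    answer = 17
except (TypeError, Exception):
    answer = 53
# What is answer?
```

Step-by-step execution trace:
1. `val = None + 1` raises TypeError.
2. `except (IndexError, AttributeError)` does not match TypeError; skipped.
3. `except (TypeError, Exception)` matches (TypeError is in the tuple) → answer = 53.
Result: 53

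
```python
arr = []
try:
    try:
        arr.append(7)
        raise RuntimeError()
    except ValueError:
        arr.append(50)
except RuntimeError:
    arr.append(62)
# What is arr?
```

Step-by-step execution trace:
1. Inner try: `arr.append(7)` → arr = [7].
2. `raise RuntimeError()` raises RuntimeError.
3. Inner `except ValueError` does not match RuntimeError; exception propagates to outer try.
4. Outer `except RuntimeError` matches → `arr.append(62)` → arr = [7, 62].
Result: [7, 62]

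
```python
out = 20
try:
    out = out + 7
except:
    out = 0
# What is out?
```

Step-by-step execution trace:
1. out starts at 20.
2. try: `out = out + 7` → out = 27. No exception raised.
3. `except` is skipped.
Result: 27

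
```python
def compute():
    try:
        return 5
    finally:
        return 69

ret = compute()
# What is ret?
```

Step-by-step execution trace:
1. `compute()` enters try: `return 5` sets pending return value 5.
2. Before returning, `finally: return 69` runs and overrides the pending return.
3. compute() returns 69 → ret = 69.
Result: 69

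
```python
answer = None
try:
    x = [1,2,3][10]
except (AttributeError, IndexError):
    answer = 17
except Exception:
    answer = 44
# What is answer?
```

Step-by-step execution trace:
1. `x = [1,2,3][10]` raises IndexError.
2. `except (AttributeError, IndexError)` matches (IndexError is in the tuple) → answer = 17.
3. `except Exception` is not reached.
Result: 17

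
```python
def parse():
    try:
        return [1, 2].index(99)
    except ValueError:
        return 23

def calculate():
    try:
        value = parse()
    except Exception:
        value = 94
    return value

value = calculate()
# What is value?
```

Step-by-step execution trace:
1. `calculate()` calls `parse()`.
2. In parse: `[1, 2].index(99)` raises ValueError; `except ValueError` catches it → returns 23.
3. In calculate: `value = parse()` → value = 23. No exception reaches calculate.
4. `except Exception` is skipped; calculate returns 23.
5. value = 23.
Result: 23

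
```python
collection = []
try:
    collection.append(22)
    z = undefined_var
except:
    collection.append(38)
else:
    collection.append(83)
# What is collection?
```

Step-by-step execution trace:
1. try: `collection.append(22)` → collection = [22].
2. `z = undefined_var` raises NameError.
3. bare `except` matches → `collection.append(38)` → collection = [22, 38].
4. `else` is skipped (an exception was raised).
Result: [22, 38]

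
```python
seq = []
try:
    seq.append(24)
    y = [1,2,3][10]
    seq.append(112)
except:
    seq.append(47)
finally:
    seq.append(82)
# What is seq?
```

Step-by-step execution trace:
1. try: `seq.append(24)` → seq = [24].
2. `y = [1,2,3][10]` raises IndexError; `seq.append(112)` is not reached.
3. bare `except` matches → `seq.append(47)` → seq = [24, 47].
4. finally always runs: `seq.append(82)` → seq = [24, 47, 82].
Result: [24, 47, 82]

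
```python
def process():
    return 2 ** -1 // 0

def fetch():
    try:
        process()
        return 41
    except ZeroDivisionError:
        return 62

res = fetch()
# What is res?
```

Step-by-step execution trace:
1. `fetch()` calls `process()`.
2. `process()` evaluates `2 ** -1 // 0`, which raises ZeroDivisionError; it propagates to the caller.
3. `return 41` is not reached.
4. `except ZeroDivisionError` in fetch matches → returns 62.
5. res = 62.
Result: 62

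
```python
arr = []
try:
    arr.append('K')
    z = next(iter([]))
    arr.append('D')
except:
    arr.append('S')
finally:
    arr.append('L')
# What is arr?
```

Step-by-step execution trace:
1. try: `arr.append('K')` → arr = ['K'].
2. `z = next(iter([]))` raises StopIteration; `arr.append('D')` is not reached.
3. bare `except` matches → `arr.append('S')` → arr = ['K', 'S'].
4. finally always runs: `arr.append('L')` → arr = ['K', 'S', 'L'].
Result: ['K', 'S', 'L']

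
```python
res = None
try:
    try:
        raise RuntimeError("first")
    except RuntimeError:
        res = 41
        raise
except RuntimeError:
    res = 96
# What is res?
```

Step-by-step execution trace:
1. Inner try: `raise RuntimeError("first")` raises RuntimeError.
2. Inner `except RuntimeError` matches → res = 41.
3. bare `raise` re-raises the same RuntimeError.
4. Outer `except RuntimeError` matches → res = 96.
Result: 96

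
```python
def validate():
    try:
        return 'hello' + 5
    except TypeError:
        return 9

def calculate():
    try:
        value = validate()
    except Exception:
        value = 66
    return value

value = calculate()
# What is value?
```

Step-by-step execution trace:
1. `calculate()` calls `validate()`.
2. In validate: `'hello' + 5` raises TypeError; `except TypeError` catches it → returns 9.
3. In calculate: `value = validate()` → value = 9. No exception reaches calculate.
4. `except Exception` is skipped; calculate returns 9.
5. value = 9.
Result: 9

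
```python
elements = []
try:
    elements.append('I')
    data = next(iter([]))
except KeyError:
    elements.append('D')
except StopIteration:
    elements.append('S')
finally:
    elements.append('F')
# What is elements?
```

Step-by-step execution trace:
1. try: `elements.append('I')` → elements = ['I'].
2. `data = next(iter([]))` raises StopIteration.
3. `except KeyError` does not match StopIteration; skipped.
4. `except StopIteration` matches → `elements.append('S')` → elements = ['I', 'S'].
5. finally always runs: `elements.append('F')` → elements = ['I', 'S', 'F'].
Result: ['I', 'S', 'F']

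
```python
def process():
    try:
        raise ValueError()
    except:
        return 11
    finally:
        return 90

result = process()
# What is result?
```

Step-by-step execution trace:
1. `process()` enters try: `raise ValueError()` raises ValueError.
2. bare `except` matches → `return 11` sets pending return value 11.
3. Before returning, `finally: return 90` runs and overrides the pending return.
4. process() returns 90 → result = 90.
Result: 90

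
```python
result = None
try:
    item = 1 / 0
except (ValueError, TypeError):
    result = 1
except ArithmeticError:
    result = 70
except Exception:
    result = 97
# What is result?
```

Step-by-step execution trace:
1. `item = 1 / 0` raises ZeroDivisionError.
2. `except (ValueError, TypeError)` does not match ZeroDivisionError; skipped.
3. `except ArithmeticError` matches (ZeroDivisionError is a subclass of ArithmeticError) → result = 70.
4. `except Exception` is not reached.
Result: 70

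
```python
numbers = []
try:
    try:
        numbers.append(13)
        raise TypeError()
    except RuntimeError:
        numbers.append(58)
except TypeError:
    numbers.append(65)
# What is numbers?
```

Step-by-step execution trace:
1. Inner try: `numbers.append(13)` → numbers = [13].
2. `raise TypeError()` raises TypeError.
3. Inner `except RuntimeError` does not match TypeError; exception propagates to outer try.
4. Outer `except TypeError` matches → `numbers.append(65)` → numbers = [13, 65].
Result: [13, 65]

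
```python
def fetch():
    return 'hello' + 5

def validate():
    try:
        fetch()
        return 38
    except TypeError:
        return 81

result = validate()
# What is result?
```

Step-by-step execution trace:
1. `validate()` calls `fetch()`.
2. `fetch()` evaluates `'hello' + 5`, which raises TypeError; it propagates to the caller.
3. `return 38` is not reached.
4. `except TypeError` in validate matches → returns 81.
5. result = 81.
Result: 81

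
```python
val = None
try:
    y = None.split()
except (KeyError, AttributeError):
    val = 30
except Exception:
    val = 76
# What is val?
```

Step-by-step execution trace:
1. `y = None.split()` raises AttributeError.
2. `except (KeyError, AttributeError)` matches (AttributeError is in the tuple) → val = 30.
3. `except Exception` is not reached.
Result: 30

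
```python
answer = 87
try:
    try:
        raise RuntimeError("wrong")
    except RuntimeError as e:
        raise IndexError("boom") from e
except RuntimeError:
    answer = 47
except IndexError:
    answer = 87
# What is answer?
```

Step-by-step execution trace:
1. Inner try raises RuntimeError; inner `except RuntimeError as e` catches it.
2. `raise IndexError(...) from e` raises IndexError (RuntimeError is attached as __cause__, but only IndexError is active).
3. Outer `except RuntimeError` does not match IndexError; skipped.
4. Outer `except IndexError` matches → answer = 87.
Result: 87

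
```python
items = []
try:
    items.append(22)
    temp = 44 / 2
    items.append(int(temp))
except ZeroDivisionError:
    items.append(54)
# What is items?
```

Step-by-step execution trace:
1. try: `items.append(22)` → items = [22].
2. `temp = 44 / 2` → temp = 22.0. No exception raised.
3. `items.append(int(temp))` → items = [22, 22].
4. `except ZeroDivisionError` is skipped (no exception was raised).
Result: [22, 22]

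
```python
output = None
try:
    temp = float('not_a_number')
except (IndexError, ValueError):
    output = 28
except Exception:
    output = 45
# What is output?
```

Step-by-step execution trace:
1. `temp = float('not_a_number')` raises ValueError.
2. `except (IndexError, ValueError)` matches (ValueError is in the tuple) → output = 28.
3. `except Exception` is not reached.
Result: 28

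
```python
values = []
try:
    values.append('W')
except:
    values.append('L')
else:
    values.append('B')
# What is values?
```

Step-by-step execution trace:
1. try: `values.append('W')` → values = ['W']. No exception raised.
2. `except` is skipped.
3. `else` runs (try completed without exception): `values.append('B')` → values = ['W', 'B'].
Result: ['W', 'B']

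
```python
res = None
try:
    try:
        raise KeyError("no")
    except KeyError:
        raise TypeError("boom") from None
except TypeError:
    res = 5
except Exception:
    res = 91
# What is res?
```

Step-by-step execution trace:
1. Inner try raises KeyError; inner `except KeyError` catches it.
2. `raise TypeError(...) from None` raises TypeError (from None suppresses __context__, but the active exception is still TypeError).
3. Outer `except TypeError` matches → res = 5.
4. `except Exception` is not reached.
Result: 5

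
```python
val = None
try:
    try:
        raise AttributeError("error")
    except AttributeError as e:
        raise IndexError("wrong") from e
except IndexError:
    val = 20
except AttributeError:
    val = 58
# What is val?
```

Step-by-step execution trace:
1. Inner try raises AttributeError; inner `except AttributeError as e` catches it.
2. `raise IndexError(...) from e` raises IndexError (AttributeError is attached as __cause__, but only IndexError is active).
3. Outer `except IndexError` matches → val = 20.
4. `except AttributeError` is not reached.
Result: 20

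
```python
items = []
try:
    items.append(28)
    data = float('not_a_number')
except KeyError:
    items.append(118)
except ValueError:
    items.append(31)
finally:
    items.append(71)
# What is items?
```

Step-by-step execution trace:
1. try: `items.append(28)` → items = [28].
2. `data = float('not_a_number')` raises ValueError.
3. `except KeyError` does not match ValueError; skipped.
4. `except ValueError` matches → `items.append(31)` → items = [28, 31].
5. finally always runs: `items.append(71)` → items = [28, 31, 71].
Result: [28, 31, 71]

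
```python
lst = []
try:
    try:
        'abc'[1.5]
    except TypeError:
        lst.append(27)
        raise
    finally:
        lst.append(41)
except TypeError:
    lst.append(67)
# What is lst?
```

Step-by-step execution trace:
1. Inner try: `'abc'[1.5]` raises TypeError.
2. Inner `except TypeError` matches → `lst.append(27)` → lst = [27].
3. bare `raise` re-raises TypeError.
4. Inner `finally` runs during unwinding: `lst.append(41)` → lst = [27, 41].
5. Outer `except TypeError` matches → `lst.append(67)` → lst = [27, 41, 67].
Result: [27, 41, 67]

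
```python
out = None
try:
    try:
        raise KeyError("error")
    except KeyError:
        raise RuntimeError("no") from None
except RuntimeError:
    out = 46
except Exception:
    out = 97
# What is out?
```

Step-by-step execution trace:
1. Inner try raises KeyError; inner `except KeyError` catches it.
2. `raise RuntimeError(...) from None` raises RuntimeError (from None suppresses __context__, but the active exception is still RuntimeError).
3. Outer `except RuntimeError` matches → out = 46.
4. `except Exception` is not reached.
Result: 46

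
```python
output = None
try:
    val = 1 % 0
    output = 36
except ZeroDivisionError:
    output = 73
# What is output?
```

Step-by-step execution trace:
1. `val = 1 % 0` raises ZeroDivisionError.
2. `output = 36` is not reached.
3. `except ZeroDivisionError` matches → output = 73.
Result: 73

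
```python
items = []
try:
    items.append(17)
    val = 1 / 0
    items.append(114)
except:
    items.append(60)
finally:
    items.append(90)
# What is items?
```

Step-by-step execution trace:
1. try: `items.append(17)` → items = [17].
2. `val = 1 / 0` raises ZeroDivisionError; `items.append(114)` is not reached.
3. bare `except` matches → `items.append(60)` → items = [17, 60].
4. finally always runs: `items.append(90)` → items = [17, 60, 90].
Result: [17, 60, 90]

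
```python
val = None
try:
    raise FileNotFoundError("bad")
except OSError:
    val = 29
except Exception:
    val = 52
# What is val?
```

Step-by-step execution trace:
1. `raise FileNotFoundError(...)` raises FileNotFoundError.
2. `except OSError` matches (FileNotFoundError is a subclass of OSError) → val = 29.
3. `except Exception` is not reached.
Result: 29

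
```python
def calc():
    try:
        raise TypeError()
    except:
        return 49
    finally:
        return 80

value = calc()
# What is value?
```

Step-by-step execution trace:
1. `calc()` enters try: `raise TypeError()` raises TypeError.
2. bare `except` matches → `return 49` sets pending return value 49.
3. Before returning, `finally: return 80` runs and overrides the pending return.
4. calc() returns 80 → value = 80.
Result: 80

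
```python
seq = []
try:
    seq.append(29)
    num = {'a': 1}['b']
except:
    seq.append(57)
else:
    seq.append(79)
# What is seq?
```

Step-by-step execution trace:
1. try: `seq.append(29)` → seq = [29].
2. `num = {'a': 1}['b']` raises KeyError.
3. bare `except` matches → `seq.append(57)` → seq = [29, 57].
4. `else` is skipped (an exception was raised).
Result: [29, 57]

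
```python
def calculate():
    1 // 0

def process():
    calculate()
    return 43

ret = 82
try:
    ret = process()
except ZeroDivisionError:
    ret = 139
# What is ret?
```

Step-by-step execution trace:
1. ret starts at 82.
2. try: `process()` calls `calculate()`.
3. `calculate()` evaluates `1 // 0`, which raises ZeroDivisionError; it propagates through process (uncaught).
4. `return 43` in process is not reached; the assignment to ret does not complete.
5. `except ZeroDivisionError` matches → ret = 139.
Result: 139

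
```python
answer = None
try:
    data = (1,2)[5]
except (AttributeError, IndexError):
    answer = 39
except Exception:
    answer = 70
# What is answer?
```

Step-by-step execution trace:
1. `data = (1,2)[5]` raises IndexError.
2. `except (AttributeError, IndexError)` matches (IndexError is in the tuple) → answer = 39.
3. `except Exception` is not reached.
Result: 39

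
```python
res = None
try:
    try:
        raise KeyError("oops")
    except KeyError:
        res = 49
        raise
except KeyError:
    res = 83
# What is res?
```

Step-by-step execution trace:
1. Inner try: `raise KeyError("oops")` raises KeyError.
2. Inner `except KeyError` matches → res = 49.
3. bare `raise` re-raises the same KeyError.
4. Outer `except KeyError` matches → res = 83.
Result: 83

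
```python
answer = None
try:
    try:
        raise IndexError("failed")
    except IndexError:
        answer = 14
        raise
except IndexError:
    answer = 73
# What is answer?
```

Step-by-step execution trace:
1. Inner try: `raise IndexError("failed")` raises IndexError.
2. Inner `except IndexError` matches → answer = 14.
3. bare `raise` re-raises the same IndexError.
4. Outer `except IndexError` matches → answer = 73.
Result: 73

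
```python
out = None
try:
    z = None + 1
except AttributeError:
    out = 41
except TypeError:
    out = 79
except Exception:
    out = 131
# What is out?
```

Step-by-step execution trace:
1. `z = None + 1` raises TypeError.
2. `except AttributeError` does not match TypeError; skipped.
3. `except TypeError` matches → out = 79.
4. Remaining except clauses are skipped.
Result: 79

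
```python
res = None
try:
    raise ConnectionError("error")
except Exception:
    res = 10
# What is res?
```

Step-by-step execution trace:
1. `raise ConnectionError(...)` raises ConnectionError.
2. `except Exception` matches (ConnectionError is a subclass of Exception) → res = 10.
Result: 10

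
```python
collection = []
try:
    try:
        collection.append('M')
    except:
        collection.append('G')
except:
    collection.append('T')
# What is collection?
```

Step-by-step execution trace:
1. Inner try: `collection.append('M')` → collection = ['M']. No exception raised.
2. Inner `except` is skipped.
3. Inner try completes normally; outer `except` is skipped.
Result: ['M']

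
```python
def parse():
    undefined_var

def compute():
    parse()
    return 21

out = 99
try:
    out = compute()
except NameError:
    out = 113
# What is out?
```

Step-by-step execution trace:
1. out starts at 99.
2. try: `compute()` calls `parse()`.
3. `parse()` evaluates `undefined_var`, which raises NameError; it propagates through compute (uncaught).
4. `return 21` in compute is not reached; the assignment to out does not complete.
5. `except NameError` matches → out = 113.
Result: 113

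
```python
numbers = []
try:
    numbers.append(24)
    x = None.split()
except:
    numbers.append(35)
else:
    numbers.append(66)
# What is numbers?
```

Step-by-step execution trace:
1. try: `numbers.append(24)` → numbers = [24].
2. `x = None.split()` raises AttributeError.
3. bare `except` matches → `numbers.append(35)` → numbers = [24, 35].
4. `else` is skipped (an exception was raised).
Result: [24, 35]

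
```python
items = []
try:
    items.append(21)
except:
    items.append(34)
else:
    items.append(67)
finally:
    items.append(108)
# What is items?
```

Step-by-step execution trace:
1. try: `items.append(21)` → items = [21]. No exception raised.
2. `except` is skipped.
3. `else` runs: `items.append(67)` → items = [21, 67].
4. `finally` always runs: `items.append(108)` → items = [21, 67, 108].
Result: [21, 67, 108]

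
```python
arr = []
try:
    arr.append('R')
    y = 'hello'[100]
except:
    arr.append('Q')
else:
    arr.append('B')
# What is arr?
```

Step-by-step execution trace:
1. try: `arr.append('R')` → arr = ['R'].
2. `y = 'hello'[100]` raises IndexError.
3. bare `except` matches → `arr.append('Q')` → arr = ['R', 'Q'].
4. `else` is skipped (an exception was raised).
Result: ['R', 'Q']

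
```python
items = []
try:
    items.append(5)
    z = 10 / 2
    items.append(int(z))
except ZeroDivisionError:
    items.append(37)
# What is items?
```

Step-by-step execution trace:
1. try: `items.append(5)` → items = [5].
2. `z = 10 / 2` → z = 5.0. No exception raised.
3. `items.append(int(z))` → items = [5, 5].
4. `except ZeroDivisionError` is skipped (no exception was raised).
Result: [5, 5]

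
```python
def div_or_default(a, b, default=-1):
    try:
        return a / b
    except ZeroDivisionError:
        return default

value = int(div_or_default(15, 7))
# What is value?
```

Step-by-step execution trace:
1. `div_or_default(15, 7)` enters try: `return 15 / 7` → returns 2.142857142857143. No exception raised.
2. `except ZeroDivisionError` is skipped.
3. `int(2.142857142857143)` → 2 → value = 2.
Result: 2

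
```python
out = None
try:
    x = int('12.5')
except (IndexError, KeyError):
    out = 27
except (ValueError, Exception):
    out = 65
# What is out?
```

Step-by-step execution trace:
1. `x = int('12.5')` raises ValueError.
2. `except (IndexError, KeyError)` does not match ValueError; skipped.
3. `except (ValueError, Exception)` matches (ValueError is in the tuple) → out = 65.
Result: 65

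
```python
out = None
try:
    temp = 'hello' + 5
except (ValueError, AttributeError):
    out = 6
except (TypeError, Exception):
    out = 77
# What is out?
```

Step-by-step execution trace:
1. `temp = 'hello' + 5` raises TypeError.
2. `except (ValueError, AttributeError)` does not match TypeError; skipped.
3. `except (TypeError, Exception)` matches (TypeError is in the tuple) → out = 77.
Result: 77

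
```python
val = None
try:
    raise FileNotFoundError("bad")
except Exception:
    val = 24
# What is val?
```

Step-by-step execution trace:
1. `raise FileNotFoundError(...)` raises FileNotFoundError.
2. `except Exception` matches (FileNotFoundError is a subclass of Exception) → val = 24.
Result: 24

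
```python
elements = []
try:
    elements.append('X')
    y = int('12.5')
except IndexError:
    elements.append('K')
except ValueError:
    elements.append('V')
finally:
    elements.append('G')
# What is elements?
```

Step-by-step execution trace:
1. try: `elements.append('X')` → elements = ['X'].
2. `y = int('12.5')` raises ValueError.
3. `except IndexError` does not match ValueError; skipped.
4. `except ValueError` matches → `elements.append('V')` → elements = ['X', 'V'].
5. finally always runs: `elements.append('G')` → elements = ['X', 'V', 'G'].
Result: ['X', 'V', 'G']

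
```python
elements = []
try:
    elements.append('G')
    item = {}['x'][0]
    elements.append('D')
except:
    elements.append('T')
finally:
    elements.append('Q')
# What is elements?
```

Step-by-step execution trace:
1. try: `elements.append('G')` → elements = ['G'].
2. `item = {}['x'][0]` raises KeyError; `elements.append('D')` is not reached.
3. bare `except` matches → `elements.append('T')` → elements = ['G', 'T'].
4. finally always runs: `elements.append('Q')` → elements = ['G', 'T', 'Q'].
Result: ['G', 'T', 'Q']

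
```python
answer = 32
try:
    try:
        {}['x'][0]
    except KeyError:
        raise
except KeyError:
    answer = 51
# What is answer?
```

Step-by-step execution trace:
1. Inner try: `{}['x'][0]` raises KeyError.
2. Inner `except KeyError` matches; bare `raise` re-raises the same KeyError.
3. Outer `except KeyError` matches → answer = 51.
Result: 51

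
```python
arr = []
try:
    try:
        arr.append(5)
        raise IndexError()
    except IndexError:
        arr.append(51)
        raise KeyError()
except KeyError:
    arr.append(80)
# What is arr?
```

Step-by-step execution trace:
1. Inner try: `arr.append(5)` → arr = [5].
2. `raise IndexError()` raises IndexError.
3. Inner `except IndexError` matches → `arr.append(51)` → arr = [5, 51].
4. `raise KeyError()` raises KeyError; propagates to outer try.
5. Outer `except KeyError` matches → `arr.append(80)` → arr = [5, 51, 80].
Result: [5, 51, 80]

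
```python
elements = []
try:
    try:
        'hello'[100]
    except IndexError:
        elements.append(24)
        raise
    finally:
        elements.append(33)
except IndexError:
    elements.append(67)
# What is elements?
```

Step-by-step execution trace:
1. Inner try: `'hello'[100]` raises IndexError.
2. Inner `except IndexError` matches → `elements.append(24)` → elements = [24].
3. bare `raise` re-raises IndexError.
4. Inner `finally` runs during unwinding: `elements.append(33)` → elements = [24, 33].
5. Outer `except IndexError` matches → `elements.append(67)` → elements = [24, 33, 67].
Result: [24, 33, 67]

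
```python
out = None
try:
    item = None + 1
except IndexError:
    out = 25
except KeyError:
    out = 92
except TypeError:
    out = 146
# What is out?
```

Step-by-step execution trace:
1. `item = None + 1` raises TypeError.
2. `except IndexError` does not match TypeError; skipped.
3. `except KeyError` does not match TypeError; skipped.
4. `except TypeError` matches → out = 146.
Result: 146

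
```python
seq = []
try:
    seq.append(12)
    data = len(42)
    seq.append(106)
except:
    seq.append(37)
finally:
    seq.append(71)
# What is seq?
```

Step-by-step execution trace:
1. try: `seq.append(12)` → seq = [12].
2. `data = len(42)` raises TypeError; `seq.append(106)` is not reached.
3. bare `except` matches → `seq.append(37)` → seq = [12, 37].
4. finally always runs: `seq.append(71)` → seq = [12, 37, 71].
Result: [12, 37, 71]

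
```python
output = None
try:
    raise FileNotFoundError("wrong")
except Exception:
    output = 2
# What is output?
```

Step-by-step execution trace:
1. `raise FileNotFoundError(...)` raises FileNotFoundError.
2. `except Exception` matches (FileNotFoundError is a subclass of Exception) → output = 2.
Result: 2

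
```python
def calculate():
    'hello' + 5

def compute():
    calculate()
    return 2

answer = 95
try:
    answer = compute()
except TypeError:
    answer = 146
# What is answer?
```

Step-by-step execution trace:
1. answer starts at 95.
2. try: `compute()` calls `calculate()`.
3. `calculate()` evaluates `'hello' + 5`, which raises TypeError; it propagates through compute (uncaught).
4. `return 2` in compute is not reached; the assignment to answer does not complete.
5. `except TypeError` matches → answer = 146.
Result: 146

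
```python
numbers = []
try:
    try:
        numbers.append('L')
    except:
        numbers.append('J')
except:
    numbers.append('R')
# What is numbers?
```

Step-by-step execution trace:
1. Inner try: `numbers.append('L')` → numbers = ['L']. No exception raised.
2. Inner `except` is skipped.
3. Inner try completes normally; outer `except` is skipped.
Result: ['L']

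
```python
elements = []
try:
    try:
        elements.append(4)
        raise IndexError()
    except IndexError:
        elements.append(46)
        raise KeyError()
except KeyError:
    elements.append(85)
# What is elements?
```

Step-by-step execution trace:
1. Inner try: `elements.append(4)` → elements = [4].
2. `raise IndexError()` raises IndexError.
3. Inner `except IndexError` matches → `elements.append(46)` → elements = [4, 46].
4. `raise KeyError()` raises KeyError; propagates to outer try.
5. Outer `except KeyError` matches → `elements.append(85)` → elements = [4, 46, 85].
Result: [4, 46, 85]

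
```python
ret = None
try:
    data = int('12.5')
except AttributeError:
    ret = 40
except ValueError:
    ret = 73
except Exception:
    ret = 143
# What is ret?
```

Step-by-step execution trace:
1. `data = int('12.5')` raises ValueError.
2. `except AttributeError` does not match ValueError; skipped.
3. `except ValueError` matches → ret = 73.
4. Remaining except clauses are skipped.
Result: 73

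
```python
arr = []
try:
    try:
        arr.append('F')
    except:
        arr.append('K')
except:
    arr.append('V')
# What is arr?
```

Step-by-step execution trace:
1. Inner try: `arr.append('F')` → arr = ['F']. No exception raised.
2. Inner `except` is skipped.
3. Inner try completes normally; outer `except` is skipped.
Result: ['F']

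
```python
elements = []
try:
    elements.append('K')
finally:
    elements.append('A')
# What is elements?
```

Step-by-step execution trace:
1. try: `elements.append('K')` → elements = ['K'].
2. The try body completes without raising.
3. finally always runs: `elements.append('A')` → elements = ['K', 'A'].
Result: ['K', 'A']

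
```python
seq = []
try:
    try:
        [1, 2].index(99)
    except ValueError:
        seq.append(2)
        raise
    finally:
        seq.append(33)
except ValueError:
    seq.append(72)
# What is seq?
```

Step-by-step execution trace:
1. Inner try: `[1, 2].index(99)` raises ValueError.
2. Inner `except ValueError` matches → `seq.append(2)` → seq = [2].
3. bare `raise` re-raises ValueError.
4. Inner `finally` runs during unwinding: `seq.append(33)` → seq = [2, 33].
5. Outer `except ValueError` matches → `seq.append(72)` → seq = [2, 33, 72].
Result: [2, 33, 72]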